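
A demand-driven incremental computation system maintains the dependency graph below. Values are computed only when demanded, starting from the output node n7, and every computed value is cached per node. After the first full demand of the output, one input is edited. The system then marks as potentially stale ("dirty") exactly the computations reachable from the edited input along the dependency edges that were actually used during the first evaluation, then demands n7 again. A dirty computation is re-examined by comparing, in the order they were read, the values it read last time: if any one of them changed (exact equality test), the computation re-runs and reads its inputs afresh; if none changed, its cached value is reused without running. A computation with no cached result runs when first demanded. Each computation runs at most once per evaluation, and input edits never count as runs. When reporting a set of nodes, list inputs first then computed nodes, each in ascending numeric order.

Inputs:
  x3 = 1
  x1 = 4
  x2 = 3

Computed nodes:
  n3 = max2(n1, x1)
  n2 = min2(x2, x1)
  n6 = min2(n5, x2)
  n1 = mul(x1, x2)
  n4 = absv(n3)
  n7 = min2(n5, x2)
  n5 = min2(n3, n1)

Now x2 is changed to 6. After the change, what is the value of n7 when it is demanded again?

First evaluation (everything demanded from the output):
  n1 = mul(4, 3) = 12
  n3 = max2(12, 4) = 12
  n5 = min2(12, 12) = 12
  n7 = min2(12, 3) = 3

Propagation after the edit:
  n1: runs — x2 3->6; result 24.
  n3: runs — n1 12->24; result 24.
  n5: runs — n3 12->24; n1 12->24; result 24.
  n7: runs — n5 12->24; x2 3->6; result 6.

New value of n7: 6.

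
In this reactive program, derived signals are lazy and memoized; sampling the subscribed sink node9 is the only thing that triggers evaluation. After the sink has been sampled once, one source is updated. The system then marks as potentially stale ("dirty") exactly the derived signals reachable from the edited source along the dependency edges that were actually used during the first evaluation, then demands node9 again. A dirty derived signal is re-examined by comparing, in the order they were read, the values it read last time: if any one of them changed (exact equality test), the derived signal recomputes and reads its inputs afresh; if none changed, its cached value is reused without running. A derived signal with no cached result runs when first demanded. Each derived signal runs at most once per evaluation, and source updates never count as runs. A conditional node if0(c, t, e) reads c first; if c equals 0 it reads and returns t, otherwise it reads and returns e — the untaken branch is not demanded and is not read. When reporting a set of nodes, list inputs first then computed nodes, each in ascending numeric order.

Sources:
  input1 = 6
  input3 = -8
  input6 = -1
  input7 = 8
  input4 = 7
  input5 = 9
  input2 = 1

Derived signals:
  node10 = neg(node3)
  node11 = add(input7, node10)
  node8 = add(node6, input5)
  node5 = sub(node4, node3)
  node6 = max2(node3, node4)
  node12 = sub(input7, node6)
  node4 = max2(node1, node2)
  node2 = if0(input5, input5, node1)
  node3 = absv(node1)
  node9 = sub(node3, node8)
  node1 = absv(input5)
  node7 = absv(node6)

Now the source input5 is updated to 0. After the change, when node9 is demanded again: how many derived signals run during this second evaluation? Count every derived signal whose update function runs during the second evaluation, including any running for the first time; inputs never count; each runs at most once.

First demand of the output computes:
  node1 = absv(9) = 9
  node2 = if0(input5=9 -> else branch node1) = 9
  node3 = absv(9) = 9
  node4 = max2(9, 9) = 9
  node6 = max2(9, 9) = 9
  node8 = add(9, 9) = 18
  node9 = sub(9, 18) = -9

After the edit, cleaning proceeds:
  node1: a read changed (input5 9->0) — executes, giving 0.
  node2: a read changed (input5 9->0; node1 9->0) — executes, giving 0.
  node3: a read changed (node1 9->0) — executes, giving 0.
  node4: a read changed (node1 9->0; node2 9->0) — executes, giving 0.
  node6: a read changed (node3 9->0; node4 9->0) — executes, giving 0.
  node8: a read changed (node6 9->0; input5 9->0) — executes, giving 0.
  node9: a read changed (node3 9->0; node8 18->0) — executes, giving 0.

7 derived signals run: node1, node2, node3, node4, node6, node8, node9.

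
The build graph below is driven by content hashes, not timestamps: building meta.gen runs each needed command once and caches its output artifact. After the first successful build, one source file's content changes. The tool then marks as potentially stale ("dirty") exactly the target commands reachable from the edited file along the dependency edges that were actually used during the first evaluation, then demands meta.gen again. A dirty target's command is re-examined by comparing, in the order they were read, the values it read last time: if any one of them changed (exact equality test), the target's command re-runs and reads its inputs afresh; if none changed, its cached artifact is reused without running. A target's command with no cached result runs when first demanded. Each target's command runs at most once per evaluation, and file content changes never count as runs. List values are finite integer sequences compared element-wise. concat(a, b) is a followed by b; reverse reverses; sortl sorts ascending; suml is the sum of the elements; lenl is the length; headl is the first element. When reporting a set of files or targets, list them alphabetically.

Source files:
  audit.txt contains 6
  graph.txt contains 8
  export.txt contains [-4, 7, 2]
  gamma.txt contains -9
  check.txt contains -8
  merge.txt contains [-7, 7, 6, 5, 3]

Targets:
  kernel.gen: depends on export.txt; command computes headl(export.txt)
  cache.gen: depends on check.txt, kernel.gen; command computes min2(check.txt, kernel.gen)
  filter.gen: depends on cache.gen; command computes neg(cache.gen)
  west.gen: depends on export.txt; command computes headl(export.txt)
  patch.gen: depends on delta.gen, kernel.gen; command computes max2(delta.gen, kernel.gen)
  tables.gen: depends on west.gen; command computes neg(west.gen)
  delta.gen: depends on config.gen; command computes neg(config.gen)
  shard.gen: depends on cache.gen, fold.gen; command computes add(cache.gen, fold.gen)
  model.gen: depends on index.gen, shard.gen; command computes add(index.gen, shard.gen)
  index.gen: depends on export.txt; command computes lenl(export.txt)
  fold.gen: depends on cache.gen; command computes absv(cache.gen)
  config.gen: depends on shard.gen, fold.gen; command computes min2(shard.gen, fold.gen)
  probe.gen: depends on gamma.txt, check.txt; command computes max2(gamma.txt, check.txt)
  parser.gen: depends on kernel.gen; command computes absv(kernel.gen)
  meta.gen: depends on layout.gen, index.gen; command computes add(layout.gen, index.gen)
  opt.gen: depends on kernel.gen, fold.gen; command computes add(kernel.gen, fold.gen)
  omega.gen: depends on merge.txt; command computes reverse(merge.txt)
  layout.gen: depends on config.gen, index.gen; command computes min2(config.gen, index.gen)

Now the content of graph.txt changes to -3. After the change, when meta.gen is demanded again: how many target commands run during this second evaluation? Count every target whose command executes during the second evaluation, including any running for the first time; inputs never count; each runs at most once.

Initial pass — values computed on the first demand:
  index.gen = lenl([-4, 7, 2]) = 3
  kernel.gen = headl([-4, 7, 2]) = -4
  cache.gen = min2(-8, -4) = -8
  fold.gen = absv(-8) = 8
  shard.gen = add(-8, 8) = 0
  config.gen = min2(0, 8) = 0
  layout.gen = min2(0, 3) = 0
  meta.gen = add(0, 3) = 3

Second demand — change propagation:
  no demanded computation ever read graph.txt, so the edit dirties nothing and nothing runs.

The important point: nothing the output needs ever reads graph.txt, so the edit is invisible to it.

Run set: none (0 run).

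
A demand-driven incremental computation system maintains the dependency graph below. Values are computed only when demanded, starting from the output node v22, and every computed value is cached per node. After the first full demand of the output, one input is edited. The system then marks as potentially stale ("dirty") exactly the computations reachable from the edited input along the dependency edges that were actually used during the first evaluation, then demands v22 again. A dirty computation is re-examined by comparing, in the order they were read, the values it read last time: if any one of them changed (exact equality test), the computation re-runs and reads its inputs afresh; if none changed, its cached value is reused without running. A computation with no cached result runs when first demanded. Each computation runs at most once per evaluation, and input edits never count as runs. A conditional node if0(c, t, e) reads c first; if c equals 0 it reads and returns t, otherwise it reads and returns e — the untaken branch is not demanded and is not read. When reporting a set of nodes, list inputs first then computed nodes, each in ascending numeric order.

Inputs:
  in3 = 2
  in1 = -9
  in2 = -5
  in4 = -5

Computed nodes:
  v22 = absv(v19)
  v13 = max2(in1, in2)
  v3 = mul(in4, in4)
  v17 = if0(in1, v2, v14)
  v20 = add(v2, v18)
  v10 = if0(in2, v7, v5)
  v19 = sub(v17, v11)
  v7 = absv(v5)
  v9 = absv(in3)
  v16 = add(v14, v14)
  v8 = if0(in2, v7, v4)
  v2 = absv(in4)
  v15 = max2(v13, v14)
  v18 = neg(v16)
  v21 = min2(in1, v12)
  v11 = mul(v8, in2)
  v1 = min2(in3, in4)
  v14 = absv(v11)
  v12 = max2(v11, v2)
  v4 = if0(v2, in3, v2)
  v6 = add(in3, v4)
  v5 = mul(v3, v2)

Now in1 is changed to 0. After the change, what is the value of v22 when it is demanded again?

New value of v22: 30.

First evaluation (everything demanded from the output):
  v2 = absv(-5) = 5
  v4 = if0(v2=5 -> else branch v2) = 5
  v8 = if0(in2=-5 -> else branch v4) = 5
  v11 = mul(5, -5) = -25
  v14 = absv(-25) = 25
  v17 = if0(in1=-9 -> else branch v14) = 25
  v19 = sub(25, -25) = 50
  v22 = absv(50) = 50

Propagation after the edit:
  v17: runs — in1 -9->0; result 5.
  v19: runs — v17 25->5; result 30.
  v22: runs — v19 50->30; result 30.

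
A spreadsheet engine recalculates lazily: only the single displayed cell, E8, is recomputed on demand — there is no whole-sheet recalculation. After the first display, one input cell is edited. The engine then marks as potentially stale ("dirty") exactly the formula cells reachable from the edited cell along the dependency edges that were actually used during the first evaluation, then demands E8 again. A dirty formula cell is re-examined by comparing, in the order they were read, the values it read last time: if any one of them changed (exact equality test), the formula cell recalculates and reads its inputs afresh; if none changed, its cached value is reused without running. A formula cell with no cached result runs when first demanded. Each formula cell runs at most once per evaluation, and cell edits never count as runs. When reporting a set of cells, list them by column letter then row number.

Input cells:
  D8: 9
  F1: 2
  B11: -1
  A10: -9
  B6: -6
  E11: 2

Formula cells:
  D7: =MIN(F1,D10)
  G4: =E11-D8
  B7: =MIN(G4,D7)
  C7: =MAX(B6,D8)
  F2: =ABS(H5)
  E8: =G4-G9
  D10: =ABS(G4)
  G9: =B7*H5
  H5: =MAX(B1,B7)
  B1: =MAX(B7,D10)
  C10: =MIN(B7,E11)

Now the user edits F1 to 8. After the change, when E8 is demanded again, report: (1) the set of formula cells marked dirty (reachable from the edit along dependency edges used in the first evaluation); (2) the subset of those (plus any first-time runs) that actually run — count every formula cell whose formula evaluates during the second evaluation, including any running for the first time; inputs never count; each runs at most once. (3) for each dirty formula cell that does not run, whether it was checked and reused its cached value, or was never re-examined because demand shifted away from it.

Marked dirty: B1, B7, D7, E8, G9, H5.
Formula cells that run: B7, D7 — 2 in total.
Checked but reused from cache: B1, E8, G9, H5.
Key observation: the change is absorbed at B7 — it re-runs but produces the same value, and the output's value is unchanged.

First evaluation (everything demanded from the output):
  G4 = 2 - 9 = -7
  D10 = ABS(-7) = 7
  D7 = MIN(2, 7) = 2
  B7 = MIN(-7, 2) = -7
  B1 = MAX(-7, 7) = 7
  H5 = MAX(7, -7) = 7
  G9 = -7 * 7 = -49
  E8 = -7 - -49 = 42

Propagation after the edit:
  D7: runs — F1 2->8; result 7.
  B7: runs — D7 2->7; result -7 (same value as before).
  B1: checked — values it read are unchanged (B7 unchanged, D10 unchanged); reused cached 7 without running.
  H5: checked — values it read are unchanged (B1 unchanged, B7 unchanged); reused cached 7 without running.
  G9: checked — values it read are unchanged (B7 unchanged, H5 unchanged); reused cached -49 without running.
  E8: checked — values it read are unchanged (G4 unchanged, G9 unchanged); reused cached 42 without running.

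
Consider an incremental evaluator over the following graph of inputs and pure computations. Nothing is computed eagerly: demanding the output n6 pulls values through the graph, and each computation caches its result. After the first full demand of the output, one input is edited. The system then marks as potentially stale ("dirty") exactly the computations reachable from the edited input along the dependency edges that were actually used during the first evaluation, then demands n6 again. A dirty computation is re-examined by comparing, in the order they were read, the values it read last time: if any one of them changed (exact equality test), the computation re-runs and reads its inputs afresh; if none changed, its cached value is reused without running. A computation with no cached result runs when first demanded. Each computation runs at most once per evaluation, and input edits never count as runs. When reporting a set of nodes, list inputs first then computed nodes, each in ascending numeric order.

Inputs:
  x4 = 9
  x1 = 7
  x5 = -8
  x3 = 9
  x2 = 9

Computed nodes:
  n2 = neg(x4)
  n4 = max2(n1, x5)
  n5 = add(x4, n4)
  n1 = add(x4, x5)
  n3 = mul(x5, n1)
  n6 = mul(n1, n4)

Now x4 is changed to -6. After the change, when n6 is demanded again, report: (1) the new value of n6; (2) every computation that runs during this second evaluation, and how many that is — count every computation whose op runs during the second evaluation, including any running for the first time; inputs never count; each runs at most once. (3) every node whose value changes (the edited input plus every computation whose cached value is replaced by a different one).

Initial pass — values computed on the first demand:
  n1 = add(9, -8) = 1
  n4 = max2(1, -8) = 1
  n6 = mul(1, 1) = 1

Second demand — change propagation:
  n1: re-runs because x4 9->-6; new result -14.
  n4: re-runs because n1 1->-14; new result -8.
  n6: re-runs because n1 1->-14; n4 1->-8; new result 112.

n6 now evaluates to 112.
Run set: n1, n4, n6 (3 run).
Changed values: x4, n1, n4, n6.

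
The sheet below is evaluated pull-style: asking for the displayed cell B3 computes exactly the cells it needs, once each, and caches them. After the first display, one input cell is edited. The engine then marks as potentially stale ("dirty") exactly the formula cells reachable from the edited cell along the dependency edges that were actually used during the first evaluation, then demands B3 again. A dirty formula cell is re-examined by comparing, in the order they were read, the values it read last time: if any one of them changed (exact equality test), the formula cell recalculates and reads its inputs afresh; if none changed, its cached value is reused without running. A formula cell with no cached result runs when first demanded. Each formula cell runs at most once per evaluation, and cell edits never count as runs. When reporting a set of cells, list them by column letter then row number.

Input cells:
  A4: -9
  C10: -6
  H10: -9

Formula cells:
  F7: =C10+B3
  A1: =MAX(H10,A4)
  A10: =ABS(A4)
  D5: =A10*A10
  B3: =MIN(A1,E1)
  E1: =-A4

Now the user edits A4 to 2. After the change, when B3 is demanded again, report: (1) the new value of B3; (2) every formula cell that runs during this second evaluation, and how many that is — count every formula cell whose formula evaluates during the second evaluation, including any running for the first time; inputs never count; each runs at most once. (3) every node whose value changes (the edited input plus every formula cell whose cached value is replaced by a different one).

Demanding B3 again yields -2.
3 formula cells run: A1, B3, E1.
The nodes whose values change: A1, A4, B3, E1.

First demand of the output computes:
  A1 = MAX(-9, -9) = -9
  E1 = -(-9) = 9
  B3 = MIN(-9, 9) = -9

After the edit, cleaning proceeds:
  A1: a read changed (A4 -9->2) — executes, giving 2.
  E1: a read changed (A4 -9->2) — executes, giving -2.
  B3: a read changed (A1 -9->2; E1 9->-2) — executes, giving -2.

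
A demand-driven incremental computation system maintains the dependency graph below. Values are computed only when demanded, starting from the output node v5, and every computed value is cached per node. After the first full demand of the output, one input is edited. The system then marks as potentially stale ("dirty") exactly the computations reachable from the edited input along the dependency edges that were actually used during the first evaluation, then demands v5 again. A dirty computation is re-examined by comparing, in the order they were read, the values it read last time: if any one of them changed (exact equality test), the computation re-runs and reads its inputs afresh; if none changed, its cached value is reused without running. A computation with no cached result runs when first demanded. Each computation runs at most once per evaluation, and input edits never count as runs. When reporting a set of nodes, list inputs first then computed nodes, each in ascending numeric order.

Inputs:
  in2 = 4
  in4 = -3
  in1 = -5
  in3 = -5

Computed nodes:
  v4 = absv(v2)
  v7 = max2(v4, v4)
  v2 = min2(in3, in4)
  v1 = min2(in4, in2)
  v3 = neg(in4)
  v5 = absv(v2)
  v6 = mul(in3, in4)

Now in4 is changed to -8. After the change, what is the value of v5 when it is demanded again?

First evaluation (everything demanded from the output):
  v2 = min2(-5, -3) = -5
  v5 = absv(-5) = 5

Propagation after the edit:
  v2: runs — in4 -3->-8; result -8.
  v5: runs — v2 -5->-8; result 8.

New value of v5: 8.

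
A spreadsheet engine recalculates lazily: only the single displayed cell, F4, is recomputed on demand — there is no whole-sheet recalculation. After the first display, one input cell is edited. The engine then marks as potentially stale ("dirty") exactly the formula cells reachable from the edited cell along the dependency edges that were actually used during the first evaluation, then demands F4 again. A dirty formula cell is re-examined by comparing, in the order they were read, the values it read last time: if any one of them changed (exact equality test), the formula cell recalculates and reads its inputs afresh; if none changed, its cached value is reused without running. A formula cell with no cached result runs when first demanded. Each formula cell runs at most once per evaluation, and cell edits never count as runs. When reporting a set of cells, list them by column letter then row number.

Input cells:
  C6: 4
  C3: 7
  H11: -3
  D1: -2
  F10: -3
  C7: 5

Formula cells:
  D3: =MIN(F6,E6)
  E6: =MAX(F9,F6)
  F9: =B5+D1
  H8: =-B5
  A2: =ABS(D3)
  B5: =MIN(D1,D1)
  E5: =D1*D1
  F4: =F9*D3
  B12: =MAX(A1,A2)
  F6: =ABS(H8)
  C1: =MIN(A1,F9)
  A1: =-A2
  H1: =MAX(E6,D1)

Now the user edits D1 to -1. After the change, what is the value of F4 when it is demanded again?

First evaluation (everything demanded from the output):
  B5 = MIN(-2, -2) = -2
  F9 = -2 + -2 = -4
  H8 = -(-2) = 2
  F6 = ABS(2) = 2
  E6 = MAX(-4, 2) = 2
  D3 = MIN(2, 2) = 2
  F4 = -4 * 2 = -8

Propagation after the edit:
  B5: runs — D1 -2->-1; D1 -2->-1; result -1.
  F9: runs — B5 -2->-1; D1 -2->-1; result -2.
  H8: runs — B5 -2->-1; result 1.
  F6: runs — H8 2->1; result 1.
  E6: runs — F9 -4->-2; F6 2->1; result 1.
  D3: runs — F6 2->1; E6 2->1; result 1.
  F4: runs — F9 -4->-2; D3 2->1; result -2.

New value of F4: -2.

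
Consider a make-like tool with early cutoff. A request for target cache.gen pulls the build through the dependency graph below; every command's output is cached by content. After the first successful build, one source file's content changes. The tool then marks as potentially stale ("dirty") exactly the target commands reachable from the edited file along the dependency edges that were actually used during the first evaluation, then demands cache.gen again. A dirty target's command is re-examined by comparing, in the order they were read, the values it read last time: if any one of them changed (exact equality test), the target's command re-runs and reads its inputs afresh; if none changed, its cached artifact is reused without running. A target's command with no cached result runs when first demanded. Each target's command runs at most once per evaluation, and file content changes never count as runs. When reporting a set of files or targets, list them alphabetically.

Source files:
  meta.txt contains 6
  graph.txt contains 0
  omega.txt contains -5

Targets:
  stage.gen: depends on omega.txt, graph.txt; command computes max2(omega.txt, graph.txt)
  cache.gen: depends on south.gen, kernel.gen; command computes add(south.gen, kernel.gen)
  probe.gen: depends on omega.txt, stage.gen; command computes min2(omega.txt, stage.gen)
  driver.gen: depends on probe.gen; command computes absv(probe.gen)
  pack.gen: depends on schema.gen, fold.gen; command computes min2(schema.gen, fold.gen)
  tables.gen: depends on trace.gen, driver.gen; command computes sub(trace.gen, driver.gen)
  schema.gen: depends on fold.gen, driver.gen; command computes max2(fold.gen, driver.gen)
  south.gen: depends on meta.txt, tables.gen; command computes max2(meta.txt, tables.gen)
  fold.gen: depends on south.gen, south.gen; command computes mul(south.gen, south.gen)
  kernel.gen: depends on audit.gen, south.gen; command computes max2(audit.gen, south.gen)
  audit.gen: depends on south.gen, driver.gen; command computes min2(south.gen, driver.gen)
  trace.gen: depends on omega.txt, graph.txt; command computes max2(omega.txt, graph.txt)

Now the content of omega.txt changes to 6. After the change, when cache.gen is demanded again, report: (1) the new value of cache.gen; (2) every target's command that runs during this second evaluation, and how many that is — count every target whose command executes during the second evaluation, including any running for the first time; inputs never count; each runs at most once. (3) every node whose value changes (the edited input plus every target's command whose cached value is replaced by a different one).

Demanding cache.gen again yields 12.
8 target commands run: audit.gen, driver.gen, kernel.gen, probe.gen, south.gen, stage.gen, tables.gen, trace.gen.
The nodes whose values change: audit.gen, driver.gen, omega.txt, probe.gen, stage.gen, tables.gen, trace.gen.
Note where the cutoff bites: cache.gen is checked, finds nothing changed, and keeps its cache.

First demand of the output computes:
  stage.gen = max2(-5, 0) = 0
  probe.gen = min2(-5, 0) = -5
  driver.gen = absv(-5) = 5
  trace.gen = max2(-5, 0) = 0
  tables.gen = sub(0, 5) = -5
  south.gen = max2(6, -5) = 6
  audit.gen = min2(6, 5) = 5
  kernel.gen = max2(5, 6) = 6
  cache.gen = add(6, 6) = 12

After the edit, cleaning proceeds:
  stage.gen: a read changed (omega.txt -5->6) — executes, giving 6.
  probe.gen: a read changed (omega.txt -5->6; stage.gen 0->6) — executes, giving 6.
  driver.gen: a read changed (probe.gen -5->6) — executes, giving 6.
  trace.gen: a read changed (omega.txt -5->6) — executes, giving 6.
  tables.gen: a read changed (trace.gen 0->6; driver.gen 5->6) — executes, giving 0.
  south.gen: a read changed (tables.gen -5->0) — executes, giving 6 — identical to its old value.
  audit.gen: a read changed (driver.gen 5->6) — executes, giving 6.
  kernel.gen: a read changed (audit.gen 5->6) — executes, giving 6 — identical to its old value.
  cache.gen: dirty, but its reads are unchanged (south.gen unchanged, kernel.gen unchanged); cached 12 stands.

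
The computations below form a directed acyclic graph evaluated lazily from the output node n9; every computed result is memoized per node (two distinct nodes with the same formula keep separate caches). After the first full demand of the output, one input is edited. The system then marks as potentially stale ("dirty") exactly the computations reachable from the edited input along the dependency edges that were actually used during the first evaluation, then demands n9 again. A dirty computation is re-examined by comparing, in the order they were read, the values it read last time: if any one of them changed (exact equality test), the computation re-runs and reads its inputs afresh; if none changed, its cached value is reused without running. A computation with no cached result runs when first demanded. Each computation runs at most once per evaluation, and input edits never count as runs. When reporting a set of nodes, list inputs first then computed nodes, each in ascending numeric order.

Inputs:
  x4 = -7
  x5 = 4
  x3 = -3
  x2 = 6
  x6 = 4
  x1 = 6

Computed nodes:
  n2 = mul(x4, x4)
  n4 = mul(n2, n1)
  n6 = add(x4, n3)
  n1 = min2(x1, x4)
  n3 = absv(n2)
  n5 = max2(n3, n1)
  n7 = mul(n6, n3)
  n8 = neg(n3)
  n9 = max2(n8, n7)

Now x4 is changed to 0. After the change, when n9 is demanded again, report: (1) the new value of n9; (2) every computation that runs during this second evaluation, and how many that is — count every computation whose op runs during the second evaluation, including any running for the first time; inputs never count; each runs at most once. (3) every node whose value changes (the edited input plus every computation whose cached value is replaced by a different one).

First demand of the output computes:
  n2 = mul(-7, -7) = 49
  n3 = absv(49) = 49
  n6 = add(-7, 49) = 42
  n7 = mul(42, 49) = 2058
  n8 = neg(49) = -49
  n9 = max2(-49, 2058) = 2058

After the edit, cleaning proceeds:
  n2: a read changed (x4 -7->0; x4 -7->0) — executes, giving 0.
  n3: a read changed (n2 49->0) — executes, giving 0.
  n6: a read changed (x4 -7->0; n3 49->0) — executes, giving 0.
  n7: a read changed (n6 42->0; n3 49->0) — executes, giving 0.
  n8: a read changed (n3 49->0) — executes, giving 0.
  n9: a read changed (n8 -49->0; n7 2058->0) — executes, giving 0.

Demanding n9 again yields 0.
6 computations run: n2, n3, n6, n7, n8, n9.
The nodes whose values change: x4, n2, n3, n6, n7, n8, n9.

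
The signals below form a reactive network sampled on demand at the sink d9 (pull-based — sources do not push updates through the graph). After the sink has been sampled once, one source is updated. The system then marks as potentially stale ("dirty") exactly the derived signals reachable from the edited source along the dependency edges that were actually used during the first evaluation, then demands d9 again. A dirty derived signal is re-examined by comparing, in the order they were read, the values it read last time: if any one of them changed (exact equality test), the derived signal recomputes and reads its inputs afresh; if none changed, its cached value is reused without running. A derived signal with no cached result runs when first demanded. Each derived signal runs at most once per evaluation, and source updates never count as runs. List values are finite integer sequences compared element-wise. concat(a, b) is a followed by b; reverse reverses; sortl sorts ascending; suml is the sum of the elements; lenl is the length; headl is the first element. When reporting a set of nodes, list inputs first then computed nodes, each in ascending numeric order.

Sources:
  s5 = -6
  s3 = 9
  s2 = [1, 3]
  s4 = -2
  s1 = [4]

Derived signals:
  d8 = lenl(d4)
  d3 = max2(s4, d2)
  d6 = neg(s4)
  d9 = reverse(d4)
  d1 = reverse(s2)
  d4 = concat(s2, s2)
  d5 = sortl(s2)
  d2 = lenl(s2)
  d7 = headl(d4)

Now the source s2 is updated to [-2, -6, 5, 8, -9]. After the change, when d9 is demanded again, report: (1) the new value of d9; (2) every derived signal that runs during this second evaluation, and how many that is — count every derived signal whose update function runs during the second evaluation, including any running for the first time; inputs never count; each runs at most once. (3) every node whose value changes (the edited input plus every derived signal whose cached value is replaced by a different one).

d9 now evaluates to [-9, 8, 5, -6, -2, -9, 8, 5, -6, -2].
Run set: d4, d9 (2 run).
Changed values: s2, d4, d9.

Initial pass — values computed on the first demand:
  d4 = concat([1, 3], [1, 3]) = [1, 3, 1, 3]
  d9 = reverse([1, 3, 1, 3]) = [3, 1, 3, 1]

Second demand — change propagation:
  d4: re-runs because s2 [1, 3]->[-2, -6, 5, 8, -9]; s2 [1, 3]->[-2, -6, 5, 8, -9]; new result [-2, -6, 5, 8, -9, -2, -6, 5, 8, -9].
  d9: re-runs because d4 [1, 3, 1, 3]->[-2, -6, 5, 8, -9, -2, -6, 5, 8, -9]; new result [-9, 8, 5, -6, -2, -9, 8, 5, -6, -2].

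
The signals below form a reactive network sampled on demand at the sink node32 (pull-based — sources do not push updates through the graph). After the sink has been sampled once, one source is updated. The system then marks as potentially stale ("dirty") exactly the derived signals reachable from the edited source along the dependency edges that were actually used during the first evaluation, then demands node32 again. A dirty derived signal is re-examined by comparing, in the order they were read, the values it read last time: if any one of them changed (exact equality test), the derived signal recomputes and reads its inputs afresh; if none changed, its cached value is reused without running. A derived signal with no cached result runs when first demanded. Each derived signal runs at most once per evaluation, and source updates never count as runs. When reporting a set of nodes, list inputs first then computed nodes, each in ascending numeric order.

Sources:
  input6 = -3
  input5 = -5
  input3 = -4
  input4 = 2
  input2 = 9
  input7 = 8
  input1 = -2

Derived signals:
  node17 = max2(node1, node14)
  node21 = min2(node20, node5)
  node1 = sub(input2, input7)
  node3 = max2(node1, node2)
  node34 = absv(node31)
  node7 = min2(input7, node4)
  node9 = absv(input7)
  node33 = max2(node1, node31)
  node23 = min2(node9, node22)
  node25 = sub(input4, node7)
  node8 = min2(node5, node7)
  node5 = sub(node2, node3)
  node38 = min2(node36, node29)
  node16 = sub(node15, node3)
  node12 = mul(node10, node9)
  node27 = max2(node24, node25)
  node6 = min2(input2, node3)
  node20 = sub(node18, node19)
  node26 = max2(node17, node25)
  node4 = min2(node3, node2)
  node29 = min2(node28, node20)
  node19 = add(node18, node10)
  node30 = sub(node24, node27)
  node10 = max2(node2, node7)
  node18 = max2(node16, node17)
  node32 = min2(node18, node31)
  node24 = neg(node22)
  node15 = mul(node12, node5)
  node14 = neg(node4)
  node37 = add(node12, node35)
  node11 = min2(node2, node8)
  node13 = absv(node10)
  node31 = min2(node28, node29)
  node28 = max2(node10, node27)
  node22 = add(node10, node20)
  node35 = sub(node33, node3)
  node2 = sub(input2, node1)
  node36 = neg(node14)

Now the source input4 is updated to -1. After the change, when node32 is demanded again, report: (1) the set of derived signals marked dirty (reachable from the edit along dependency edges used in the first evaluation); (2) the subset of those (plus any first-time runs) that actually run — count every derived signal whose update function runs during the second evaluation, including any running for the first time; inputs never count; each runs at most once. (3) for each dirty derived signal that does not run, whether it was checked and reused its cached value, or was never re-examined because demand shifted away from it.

Dirty set: node25, node27, node28, node29, node31, node32.
Run set: node25, node27 (2 run).
Re-examined without running (cache reused): node28, node29, node31, node32.
The important point: node27 recomputes to an identical value, and the output ends up unchanged.

Initial pass — values computed on the first demand:
  node1 = sub(9, 8) = 1
  node2 = sub(9, 1) = 8
  node3 = max2(1, 8) = 8
  node4 = min2(8, 8) = 8
  node5 = sub(8, 8) = 0
  node7 = min2(8, 8) = 8
  node9 = absv(8) = 8
  node10 = max2(8, 8) = 8
  node12 = mul(8, 8) = 64
  node14 = neg(8) = -8
  node15 = mul(64, 0) = 0
  node16 = sub(0, 8) = -8
  node17 = max2(1, -8) = 1
  node18 = max2(-8, 1) = 1
  node19 = add(1, 8) = 9
  node20 = sub(1, 9) = -8
  node22 = add(8, -8) = 0
  node24 = neg(0) = 0
  node25 = sub(2, 8) = -6
  node27 = max2(0, -6) = 0
  node28 = max2(8, 0) = 8
  node29 = min2(8, -8) = -8
  node31 = min2(8, -8) = -8
  node32 = min2(1, -8) = -8

Second demand — change propagation:
  node25: re-runs because input4 2->-1; new result -9.
  node27: re-runs because node25 -6->-9; new result 0 (unchanged).
  node28: re-examined; everything it read last time is the same (node10 unchanged, node27 unchanged) — cache 8 kept, no run.
  node29: re-examined; everything it read last time is the same (node28 unchanged, node20 unchanged) — cache -8 kept, no run.
  node31: re-examined; everything it read last time is the same (node28 unchanged, node29 unchanged) — cache -8 kept, no run.
  node32: re-examined; everything it read last time is the same (node18 unchanged, node31 unchanged) — cache -8 kept, no run.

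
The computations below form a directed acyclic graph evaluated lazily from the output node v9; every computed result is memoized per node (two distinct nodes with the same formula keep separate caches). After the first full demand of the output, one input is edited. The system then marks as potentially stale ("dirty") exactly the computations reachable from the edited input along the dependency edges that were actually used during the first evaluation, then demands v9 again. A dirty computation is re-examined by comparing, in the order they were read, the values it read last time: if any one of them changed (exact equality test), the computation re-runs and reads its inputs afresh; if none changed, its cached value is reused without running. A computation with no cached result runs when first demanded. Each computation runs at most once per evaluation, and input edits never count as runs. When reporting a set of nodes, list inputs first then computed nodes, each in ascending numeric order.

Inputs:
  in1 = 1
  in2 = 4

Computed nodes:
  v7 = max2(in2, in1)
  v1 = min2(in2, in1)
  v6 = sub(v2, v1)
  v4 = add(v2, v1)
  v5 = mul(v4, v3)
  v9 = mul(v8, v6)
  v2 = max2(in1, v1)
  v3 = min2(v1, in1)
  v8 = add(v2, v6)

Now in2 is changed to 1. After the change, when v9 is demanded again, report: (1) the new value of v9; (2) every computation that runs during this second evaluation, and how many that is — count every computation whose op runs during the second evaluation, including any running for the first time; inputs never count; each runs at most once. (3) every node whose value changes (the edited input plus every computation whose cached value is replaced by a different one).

Demanding v9 again yields 0.
1 computations run: v1.
The nodes whose values change: in2.
Note the absorption at v1: it re-runs yet its value is the same, leaving the output's value untouched.

First demand of the output computes:
  v1 = min2(4, 1) = 1
  v2 = max2(1, 1) = 1
  v6 = sub(1, 1) = 0
  v8 = add(1, 0) = 1
  v9 = mul(1, 0) = 0

After the edit, cleaning proceeds:
  v1: a read changed (in2 4->1) — executes, giving 1 — identical to its old value.
  v2: dirty, but its reads are unchanged (in1 unchanged, v1 unchanged); cached 1 stands.
  v6: dirty, but its reads are unchanged (v2 unchanged, v1 unchanged); cached 0 stands.
  v8: dirty, but its reads are unchanged (v2 unchanged, v6 unchanged); cached 1 stands.
  v9: dirty, but its reads are unchanged (v8 unchanged, v6 unchanged); cached 0 stands.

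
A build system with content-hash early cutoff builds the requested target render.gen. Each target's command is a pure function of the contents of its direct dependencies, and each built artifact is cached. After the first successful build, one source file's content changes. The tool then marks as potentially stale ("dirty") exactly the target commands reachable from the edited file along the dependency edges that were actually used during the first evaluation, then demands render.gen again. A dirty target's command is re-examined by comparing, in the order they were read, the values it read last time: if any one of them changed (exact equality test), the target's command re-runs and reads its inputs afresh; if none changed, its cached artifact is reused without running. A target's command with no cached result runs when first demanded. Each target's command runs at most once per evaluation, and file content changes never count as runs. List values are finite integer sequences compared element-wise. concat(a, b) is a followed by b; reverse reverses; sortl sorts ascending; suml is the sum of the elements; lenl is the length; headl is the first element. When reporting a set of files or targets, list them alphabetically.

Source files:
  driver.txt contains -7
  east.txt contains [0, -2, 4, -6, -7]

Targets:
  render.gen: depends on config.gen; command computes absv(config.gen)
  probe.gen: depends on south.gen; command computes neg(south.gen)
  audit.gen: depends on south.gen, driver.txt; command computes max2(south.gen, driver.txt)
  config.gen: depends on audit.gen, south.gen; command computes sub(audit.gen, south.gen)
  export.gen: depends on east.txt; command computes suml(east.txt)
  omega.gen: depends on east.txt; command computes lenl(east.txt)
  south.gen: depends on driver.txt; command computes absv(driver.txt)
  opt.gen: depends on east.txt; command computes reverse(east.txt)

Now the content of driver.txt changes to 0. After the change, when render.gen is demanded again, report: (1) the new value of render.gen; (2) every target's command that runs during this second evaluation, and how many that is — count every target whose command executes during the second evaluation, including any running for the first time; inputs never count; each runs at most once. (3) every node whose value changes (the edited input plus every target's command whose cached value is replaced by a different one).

First evaluation (everything demanded from the output):
  south.gen = absv(-7) = 7
  audit.gen = max2(7, -7) = 7
  config.gen = sub(7, 7) = 0
  render.gen = absv(0) = 0

Propagation after the edit:
  south.gen: runs — driver.txt -7->0; result 0.
  audit.gen: runs — south.gen 7->0; driver.txt -7->0; result 0.
  config.gen: runs — audit.gen 7->0; south.gen 7->0; result 0 (same value as before).
  render.gen: checked — values it read are unchanged (config.gen unchanged); reused cached 0 without running.

Key observation: the change is absorbed at config.gen — it re-runs but produces the same value, and the output's value is unchanged.

New value of render.gen: 0.
Target commands that run: audit.gen, config.gen, south.gen — 3 in total.
Values that change: audit.gen, driver.txt, south.gen.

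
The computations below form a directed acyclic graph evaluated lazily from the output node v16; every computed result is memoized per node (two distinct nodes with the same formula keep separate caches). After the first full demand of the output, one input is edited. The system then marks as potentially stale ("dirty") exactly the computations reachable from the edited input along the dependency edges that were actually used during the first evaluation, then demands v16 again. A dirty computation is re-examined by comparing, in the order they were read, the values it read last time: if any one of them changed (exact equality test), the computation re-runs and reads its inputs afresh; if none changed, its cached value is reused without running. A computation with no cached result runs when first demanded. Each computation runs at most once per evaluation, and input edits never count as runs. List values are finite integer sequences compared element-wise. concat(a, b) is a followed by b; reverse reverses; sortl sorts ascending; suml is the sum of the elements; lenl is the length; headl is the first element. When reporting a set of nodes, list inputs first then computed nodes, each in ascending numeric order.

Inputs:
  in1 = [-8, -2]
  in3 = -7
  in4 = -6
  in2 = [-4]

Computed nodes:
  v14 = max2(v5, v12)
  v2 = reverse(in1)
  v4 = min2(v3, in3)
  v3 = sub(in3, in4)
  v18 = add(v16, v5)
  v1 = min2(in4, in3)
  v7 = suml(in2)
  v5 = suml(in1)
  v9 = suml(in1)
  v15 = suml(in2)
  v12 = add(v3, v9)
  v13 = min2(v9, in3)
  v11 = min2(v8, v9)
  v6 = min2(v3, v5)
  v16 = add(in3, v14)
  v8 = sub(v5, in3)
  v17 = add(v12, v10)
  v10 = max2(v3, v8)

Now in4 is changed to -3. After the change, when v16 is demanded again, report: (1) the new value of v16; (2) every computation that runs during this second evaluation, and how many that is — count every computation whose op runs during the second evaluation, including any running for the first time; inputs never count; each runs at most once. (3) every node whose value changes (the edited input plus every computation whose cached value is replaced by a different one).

Demanding v16 again yields -17.
3 computations run: v3, v12, v14.
The nodes whose values change: in4, v3, v12.
Note the absorption at v14: it re-runs yet its value is the same, leaving the output's value untouched.

First demand of the output computes:
  v3 = sub(-7, -6) = -1
  v5 = suml([-8, -2]) = -10
  v9 = suml([-8, -2]) = -10
  v12 = add(-1, -10) = -11
  v14 = max2(-10, -11) = -10
  v16 = add(-7, -10) = -17

After the edit, cleaning proceeds:
  v3: a read changed (in4 -6->-3) — executes, giving -4.
  v12: a read changed (v3 -1->-4) — executes, giving -14.
  v14: a read changed (v12 -11->-14) — executes, giving -10 — identical to its old value.
  v16: dirty, but its reads are unchanged (in3 unchanged, v14 unchanged); cached -17 stands.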